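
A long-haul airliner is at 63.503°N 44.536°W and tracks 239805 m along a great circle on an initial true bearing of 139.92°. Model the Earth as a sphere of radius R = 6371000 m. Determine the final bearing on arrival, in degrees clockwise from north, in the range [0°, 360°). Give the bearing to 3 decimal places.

The arc subtends δ = 239805/6371000 = 0.037640 rad at the centre.
With φ₁ = 63.503° = 1.108336 rad and θ = 139.92° = 2.442065 rad:
sin φ₂ = sin φ₁ cos δ + cos φ₁ sin δ cos θ = (0.894958)(0.999292) + (0.446151)(0.037631)(-0.765146) = 0.881478
φ₂ = asin(0.881478) = 1.078982 rad = 61.821°.
For the longitude increment, Δλ = atan2( sin θ sin δ cos φ₁, cos δ − sin φ₁ sin φ₂ ) = atan2(0.010810, 0.210406) = 2.941°.
λ₂ = λ₁ + Δλ = -41.595°.
The forward bearing on arrival equals the back-azimuth from the destination plus 180°.
Back-azimuth from P₂ (61.821°, -41.595°) to P₁ (63.503°, -44.536°), with Δλ' = λ₁ − λ₂ = -2.941°: atan2( sin Δλ' cos φ₁ , cos φ₂ sin φ₁ − sin φ₂ cos φ₁ cos Δλ' ) = 322.533°.
Final bearing = (322.533° + 180°) mod 360° = 142.533°.

final bearing 142.533°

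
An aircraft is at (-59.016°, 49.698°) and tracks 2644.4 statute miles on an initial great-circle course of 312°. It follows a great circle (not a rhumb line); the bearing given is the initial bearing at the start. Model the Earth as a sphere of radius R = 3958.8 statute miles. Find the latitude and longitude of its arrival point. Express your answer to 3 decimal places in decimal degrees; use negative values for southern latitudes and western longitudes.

Central angle δ = d/R = 0.667980 rad.
With φ₁ = -59.016° = -1.030024 rad and θ = 312° = 5.445427 rad:
Applying the spherical law of cosines for sides, sin φ₂ = sin φ₁ cos δ + cos φ₁ sin δ cos θ = -0.459689, so φ₂ = -27.367°.
For the longitude increment, Δλ = atan2( sin θ sin δ cos φ₁, cos δ − sin φ₁ sin φ₂ ) = atan2(-0.236964, 0.390978) = -31.219°.
Hence λ₂ = 49.698° + -31.219° = 18.479°.

latitude -27.367°, longitude 18.479°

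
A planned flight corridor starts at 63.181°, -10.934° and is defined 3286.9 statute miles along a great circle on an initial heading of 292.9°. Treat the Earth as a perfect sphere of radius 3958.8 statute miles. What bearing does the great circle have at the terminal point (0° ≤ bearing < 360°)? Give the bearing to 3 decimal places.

final bearing 217.570°

Angular distance δ = d/R = 3286.9 / 3958.8 = 0.830277 rad.
Start latitude φ₁ = 1.102716 rad; initial bearing θ = 5.112069 rad.
Applying the spherical law of cosines for sides, sin φ₂ = sin φ₁ cos δ + cos φ₁ sin δ cos θ = 0.731687, so φ₂ = 47.028°.
Then Δλ = atan2(-0.306773, 0.021687) = -1.500218 rad, from sin θ sin δ cos φ₁ over cos δ − sin φ₁ sin φ₂.
λ₂ = λ₁ + Δλ = -96.890°.
The forward bearing on arrival equals the back-azimuth from the destination plus 180°.
Back-azimuth from P₂ (47.028°, -96.890°) to P₁ (63.181°, -10.934°), with Δλ' = λ₁ − λ₂ = 85.956°: atan2( sin Δλ' cos φ₁ , cos φ₂ sin φ₁ − sin φ₂ cos φ₁ cos Δλ' ) = 37.570°.
Final bearing = (37.570° + 180°) mod 360° = 217.570°.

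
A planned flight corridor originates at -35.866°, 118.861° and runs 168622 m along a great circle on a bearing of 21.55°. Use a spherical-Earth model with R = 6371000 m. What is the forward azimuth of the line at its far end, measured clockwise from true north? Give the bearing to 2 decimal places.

final bearing 21.16°

δ = 168622/6371000 = 0.026467 rad (1.5165°).
Start latitude φ₁ = -0.625980 rad; initial bearing θ = 0.376118 rad.
Applying the spherical law of cosines for sides, sin φ₂ = sin φ₁ cos δ + cos φ₁ sin δ cos θ = -0.565739, so φ₂ = -34.454°.
For the longitude increment, Δλ = atan2( sin θ sin δ cos φ₁, cos δ − sin φ₁ sin φ₂ ) = atan2(0.007877, 0.668188) = 0.675°.
Hence λ₂ = 118.861° + 0.675° = 119.536°.
The forward bearing on arrival equals the back-azimuth from the destination plus 180°.
Back-azimuth from P₂ (-34.45°, 119.54°) to P₁ (-35.87°, 118.86°), with Δλ' = λ₁ − λ₂ = -0.68°: atan2( sin Δλ' cos φ₁ , cos φ₂ sin φ₁ − sin φ₂ cos φ₁ cos Δλ' ) = 201.16°.
Final bearing = (201.16° + 180°) mod 360° = 21.16°.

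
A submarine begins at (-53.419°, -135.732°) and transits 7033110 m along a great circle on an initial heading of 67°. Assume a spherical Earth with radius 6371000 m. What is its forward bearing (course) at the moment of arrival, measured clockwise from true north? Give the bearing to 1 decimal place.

Angular distance δ = d/R = 7033110 / 6371000 = 1.103926 rad.
With φ₁ = -53.419° = -0.932337 rad and θ = 67° = 1.169371 rad:
Destination latitude: φ₂ = arcsin( sin φ₁ cos δ + cos φ₁ sin δ cos θ ) = arcsin(-0.153493) = -8.829°.
For the longitude increment, Δλ = atan2( sin θ sin δ cos φ₁, cos δ − sin φ₁ sin φ₂ ) = atan2(0.489874, 0.326837) = 56.289°.
λ₂ = -135.732° + 56.289° = -79.443°.
The forward bearing on arrival equals the back-azimuth from the destination plus 180°.
Back-azimuth from P₂ (-8.8°, -79.4°) to P₁ (-53.4°, -135.7°), with Δλ' = λ₁ − λ₂ = -56.3°: atan2( sin Δλ' cos φ₁ , cos φ₂ sin φ₁ − sin φ₂ cos φ₁ cos Δλ' ) = 213.7°.
Final bearing = (213.7° + 180°) mod 360° = 33.7°.

final bearing 33.7°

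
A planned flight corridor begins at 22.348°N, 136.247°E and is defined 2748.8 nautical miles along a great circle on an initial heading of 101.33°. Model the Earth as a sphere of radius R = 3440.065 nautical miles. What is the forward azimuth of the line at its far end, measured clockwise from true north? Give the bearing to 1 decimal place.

final bearing 113.8°

δ = 2748.8/3440.065 = 0.799055 rad (45.7825°).
Converting: φ₁ = 0.390046 rad, θ = 1.768542 rad.
Applying the spherical law of cosines for sides, sin φ₂ = sin φ₁ cos δ + cos φ₁ sin δ cos θ = 0.134941, so φ₂ = 7.755°.
For the longitude increment, Δλ = atan2( sin θ sin δ cos φ₁, cos δ − sin φ₁ sin φ₂ ) = atan2(0.649949, 0.646076) = 45.171°.
λ₂ = 136.247° + 45.171° = 181.418°, normalized to (−180°, 180°] → -178.582°.
The forward bearing on arrival equals the back-azimuth from the destination plus 180°.
Back-azimuth from P₂ (7.8°, -178.6°) to P₁ (22.3°, 136.2°), with Δλ' = λ₁ − λ₂ = 314.8°: atan2( sin Δλ' cos φ₁ , cos φ₂ sin φ₁ − sin φ₂ cos φ₁ cos Δλ' ) = 293.8°.
Final bearing = (293.8° + 180°) mod 360° = 113.8°.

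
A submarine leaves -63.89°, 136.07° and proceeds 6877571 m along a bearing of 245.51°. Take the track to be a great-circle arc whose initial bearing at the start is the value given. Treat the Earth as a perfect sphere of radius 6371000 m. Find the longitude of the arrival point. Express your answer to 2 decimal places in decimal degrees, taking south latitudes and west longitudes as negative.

longitude 37.52°

The arc subtends δ = 6877571/6371000 = 1.079512 rad at the centre.
With φ₁ = -63.89° = -1.115091 rad and θ = 245.51° = 4.284958 rad:
Destination latitude: φ₂ = arcsin( sin φ₁ cos δ + cos φ₁ sin δ cos θ ) = arcsin(-0.584474) = -35.77°.
Δλ = atan2( sin θ sin δ cos φ₁ , cos δ − sin φ₁ sin φ₂ ) = atan2(-0.353134, -0.053070) = -1.719964 rad = -98.55°.
λ₂ = 136.07° + -98.55° = 37.52°.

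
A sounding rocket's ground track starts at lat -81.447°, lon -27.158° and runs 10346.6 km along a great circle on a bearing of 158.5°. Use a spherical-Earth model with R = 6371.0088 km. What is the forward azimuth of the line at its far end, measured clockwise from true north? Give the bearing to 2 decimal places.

final bearing 3.14°

Central angle δ = d/R = 1.624013 rad.
Start latitude φ₁ = -1.421518 rad; initial bearing θ = 2.766347 rad.
Destination latitude: φ₂ = arcsin( sin φ₁ cos δ + cos φ₁ sin δ cos θ ) = arcsin(-0.085580) = -4.909°.
For the longitude increment, Δλ = atan2( sin θ sin δ cos φ₁, cos δ − sin φ₁ sin φ₂ ) = atan2(0.054430, -0.137820) = 158.449°.
Hence λ₂ = -27.158° + 158.449° = 131.291°.
The forward bearing on arrival equals the back-azimuth from the destination plus 180°.
Back-azimuth from P₂ (-4.91°, 131.29°) to P₁ (-81.45°, -27.16°), with Δλ' = λ₁ − λ₂ = -158.45°: atan2( sin Δλ' cos φ₁ , cos φ₂ sin φ₁ − sin φ₂ cos φ₁ cos Δλ' ) = 183.14°.
Final bearing = (183.14° + 180°) mod 360° = 3.14°.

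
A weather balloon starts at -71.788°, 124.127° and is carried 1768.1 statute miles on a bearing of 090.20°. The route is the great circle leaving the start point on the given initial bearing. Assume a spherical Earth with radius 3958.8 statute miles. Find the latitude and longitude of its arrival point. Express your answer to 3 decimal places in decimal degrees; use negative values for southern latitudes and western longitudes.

The arc subtends δ = 1768.1/3958.8 = 0.446625 rad at the centre.
Start latitude φ₁ = -1.252937 rad; initial bearing θ = 1.574287 rad.
Applying the spherical law of cosines for sides, sin φ₂ = sin φ₁ cos δ + cos φ₁ sin δ cos θ = -0.857201, so φ₂ = -59.004°.
Δλ = atan2( sin θ sin δ cos φ₁ , cos δ − sin φ₁ sin φ₂ ) = atan2(0.134990, 0.087649) = 0.994916 rad = 57.004°.
λ₂ = 124.127° + 57.004° = 181.131°, normalized to (−180°, 180°] → -178.869°.

latitude -59.004°, longitude -178.869°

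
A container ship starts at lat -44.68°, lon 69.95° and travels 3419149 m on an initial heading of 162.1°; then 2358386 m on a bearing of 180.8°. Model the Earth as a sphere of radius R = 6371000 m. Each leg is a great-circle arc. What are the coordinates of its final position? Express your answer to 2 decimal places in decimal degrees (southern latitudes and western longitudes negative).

latitude -86.93°, longitude -74.34°

Apply the spherical direct solution leg by leg, carrying full precision between legs.
Leg 1: from (-44.68°, 69.95°), δ = 3419149/6371000 = 0.536674 rad, θ = 162.1° → φ = -71.85°, λ = 100.24°.
Leg 2: from (-71.85°, 100.24°), δ = 2358386/6371000 = 0.370175 rad, θ = 180.8° → φ = -86.93°, λ = -74.34°.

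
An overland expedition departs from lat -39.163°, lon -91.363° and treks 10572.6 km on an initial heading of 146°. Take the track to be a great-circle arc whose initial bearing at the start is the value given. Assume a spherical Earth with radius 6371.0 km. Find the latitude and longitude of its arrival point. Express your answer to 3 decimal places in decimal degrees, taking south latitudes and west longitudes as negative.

latitude -35.756°, longitude 45.294°

Angular distance δ = d/R = 10572.6 / 6371 = 1.659488 rad.
With φ₁ = -39.163° = -0.683523 rad and θ = 146° = 2.548181 rad:
sin φ₂ = sin φ₁ cos δ + cos φ₁ sin δ cos θ = (-0.631529)(-0.088576) + (0.775352)(0.996069)(-0.829038) = -0.584332
φ₂ = asin(-0.584332) = -0.624056 rad = -35.756°.
For the longitude increment, Δλ = atan2( sin θ sin δ cos φ₁, cos δ − sin φ₁ sin φ₂ ) = atan2(0.431867, -0.457598) = 136.657°.
Hence λ₂ = -91.363° + 136.657° = 45.294°.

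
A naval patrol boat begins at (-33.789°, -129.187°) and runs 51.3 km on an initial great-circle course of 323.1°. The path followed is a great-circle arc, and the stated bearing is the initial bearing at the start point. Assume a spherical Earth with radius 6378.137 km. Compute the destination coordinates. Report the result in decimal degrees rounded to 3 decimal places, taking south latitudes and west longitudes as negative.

δ = 51.3/6378.137 = 0.008043 rad (0.4608°).
Converting: φ₁ = -0.589729 rad, θ = 5.639159 rad.
sin φ₂ = sin φ₁ cos δ + cos φ₁ sin δ cos θ = (-0.556136)(0.999968) + (0.831091)(0.008043)(0.799685) = -0.550773
φ₂ = asin(-0.550773) = -0.583290 rad = -33.420°.
Δλ = atan2( sin θ sin δ cos φ₁ , cos δ − sin φ₁ sin φ₂ ) = atan2(-0.004013, 0.693663) = -0.005786 rad = -0.332°.
Hence λ₂ = -129.187° + -0.332° = -129.519°.

latitude -33.420°, longitude -129.519°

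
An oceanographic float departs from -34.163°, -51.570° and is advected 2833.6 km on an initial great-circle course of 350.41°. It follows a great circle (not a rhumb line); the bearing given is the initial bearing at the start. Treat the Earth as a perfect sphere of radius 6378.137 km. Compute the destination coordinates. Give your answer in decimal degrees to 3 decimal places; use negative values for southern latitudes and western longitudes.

latitude -8.997°, longitude -55.727°

Angular distance δ = d/R = 2833.6 / 6378.137 = 0.444268 rad.
Start latitude φ₁ = -0.596257 rad; initial bearing θ = 6.115808 rad.
Applying the spherical law of cosines for sides, sin φ₂ = sin φ₁ cos δ + cos φ₁ sin δ cos θ = -0.156375, so φ₂ = -8.997°.
For the longitude increment, Δλ = atan2( sin θ sin δ cos φ₁, cos δ − sin φ₁ sin φ₂ ) = atan2(-0.059247, 0.815114) = -4.157°.
λ₂ = λ₁ + Δλ = -55.727°.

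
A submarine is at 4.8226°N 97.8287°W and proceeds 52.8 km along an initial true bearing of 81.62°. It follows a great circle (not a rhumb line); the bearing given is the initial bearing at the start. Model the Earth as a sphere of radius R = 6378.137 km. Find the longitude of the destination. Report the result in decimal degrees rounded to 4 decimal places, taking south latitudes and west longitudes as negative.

longitude -97.3577°

Central angle δ = d/R = 0.008278 rad.
With φ₁ = 4.8226° = 0.084170 rad and θ = 81.62° = 1.424538 rad:
sin φ₂ = sin φ₁ cos δ + cos φ₁ sin δ cos θ = (0.084071)(0.999966) + (0.996460)(0.008278)(0.145738) = 0.085270
φ₂ = asin(0.085270) = 0.085374 rad = 4.8916°.
For the longitude increment, Δλ = atan2( sin θ sin δ cos φ₁, cos δ − sin φ₁ sin φ₂ ) = atan2(0.008161, 0.992797) = 0.4710°.
Hence λ₂ = -97.8287° + 0.4710° = -97.3577°.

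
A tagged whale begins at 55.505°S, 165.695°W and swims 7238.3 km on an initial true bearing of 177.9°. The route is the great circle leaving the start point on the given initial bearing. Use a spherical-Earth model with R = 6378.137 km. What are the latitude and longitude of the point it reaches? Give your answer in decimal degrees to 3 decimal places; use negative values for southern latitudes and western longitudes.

Angular distance δ = d/R = 7238.3 / 6378.137 = 1.134861 rad.
Converting: φ₁ = -0.968745 rad, θ = 3.104941 rad.
Destination latitude: φ₂ = arcsin( sin φ₁ cos δ + cos φ₁ sin δ cos θ ) = arcsin(-0.861038) = -59.433°.
Then Δλ = atan2(0.018812, -0.287389) = 3.076228 rad, from sin θ sin δ cos φ₁ over cos δ − sin φ₁ sin φ₂.
λ₂ = -165.695° + 176.255° = 10.560°.

latitude -59.433°, longitude 10.560°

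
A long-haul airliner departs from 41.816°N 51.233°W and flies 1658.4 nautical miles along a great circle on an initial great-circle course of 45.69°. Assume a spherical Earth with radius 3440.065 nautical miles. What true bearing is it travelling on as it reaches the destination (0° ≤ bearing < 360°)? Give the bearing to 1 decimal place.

The arc subtends δ = 1658.4/3440.065 = 0.482084 rad at the centre.
Converting: φ₁ = 0.729827 rad, θ = 0.797441 rad.
sin φ₂ = sin φ₁ cos δ + cos φ₁ sin δ cos θ = (0.666741)(0.886031) + (0.745290)(0.463627)(0.698540) = 0.832124
φ₂ = asin(0.832124) = 0.982926 rad = 56.318°.
Δλ = atan2( sin θ sin δ cos φ₁ , cos δ − sin φ₁ sin φ₂ ) = atan2(0.247256, 0.331220) = 0.641257 rad = 36.741°.
λ₂ = -51.233° + 36.741° = -14.492°.
The forward bearing on arrival equals the back-azimuth from the destination plus 180°.
Back-azimuth from P₂ (56.3°, -14.5°) to P₁ (41.8°, -51.2°), with Δλ' = λ₁ − λ₂ = -36.7°: atan2( sin Δλ' cos φ₁ , cos φ₂ sin φ₁ − sin φ₂ cos φ₁ cos Δλ' ) = 254.1°.
Final bearing = (254.1° + 180°) mod 360° = 74.1°.

final bearing 74.1°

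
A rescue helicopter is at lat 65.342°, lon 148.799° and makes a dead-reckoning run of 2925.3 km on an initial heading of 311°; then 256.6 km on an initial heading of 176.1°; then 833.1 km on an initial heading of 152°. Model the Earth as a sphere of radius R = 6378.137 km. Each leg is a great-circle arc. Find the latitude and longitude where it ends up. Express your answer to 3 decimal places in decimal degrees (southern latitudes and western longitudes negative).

Apply the spherical direct solution leg by leg, carrying full precision between legs.
Leg 1: from (65.342°, 148.799°), δ = 2925.3/6378.137 = 0.458645 rad, θ = 311° → φ = 69.402°, λ = 77.038°.
Leg 2: from (69.402°, 77.038°), δ = 256.6/6378.137 = 0.040231 rad, θ = 176.1° → φ = 67.102°, λ = 77.441°.
Leg 3: from (67.102°, 77.441°), δ = 833.1/6378.137 = 0.130618 rad, θ = 152° → φ = 60.297°, λ = 84.530°.

latitude 60.297°, longitude 84.530°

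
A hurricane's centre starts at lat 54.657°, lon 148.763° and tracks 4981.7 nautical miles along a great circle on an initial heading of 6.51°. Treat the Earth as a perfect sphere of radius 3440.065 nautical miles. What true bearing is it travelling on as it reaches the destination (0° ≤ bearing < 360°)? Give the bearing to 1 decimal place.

Central angle δ = d/R = 1.448141 rad.
Converting: φ₁ = 0.953945 rad, θ = 0.113621 rad.
Destination latitude: φ₂ = arcsin( sin φ₁ cos δ + cos φ₁ sin δ cos θ ) = arcsin(0.670222) = 42.084°.
Then Δλ = atan2(0.065092, -0.424355) = 2.989388 rad, from sin θ sin δ cos φ₁ over cos δ − sin φ₁ sin φ₂.
λ₂ = 148.763° + 171.279° = 320.042°, normalized to (−180°, 180°] → -39.958°.
The forward bearing on arrival equals the back-azimuth from the destination plus 180°.
Back-azimuth from P₂ (42.1°, -40.0°) to P₁ (54.7°, 148.8°), with Δλ' = λ₁ − λ₂ = 188.7°: atan2( sin Δλ' cos φ₁ , cos φ₂ sin φ₁ − sin φ₂ cos φ₁ cos Δλ' ) = 354.9°.
Final bearing = (354.9° + 180°) mod 360° = 174.9°.

final bearing 174.9°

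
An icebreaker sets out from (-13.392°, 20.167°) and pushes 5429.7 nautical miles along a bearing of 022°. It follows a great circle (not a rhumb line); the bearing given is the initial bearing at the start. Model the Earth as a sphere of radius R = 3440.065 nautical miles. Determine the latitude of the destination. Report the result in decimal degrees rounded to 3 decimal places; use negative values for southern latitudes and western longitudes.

latitude 64.649°

δ = 5429.7/3440.065 = 1.578371 rad (90.4340°).
With φ₁ = -13.392° = -0.233734 rad and θ = 22° = 0.383972 rad:
sin φ₂ = sin φ₁ cos δ + cos φ₁ sin δ cos θ = (-0.231612)(-0.007575) + (0.972808)(0.999971)(0.927184) = 0.903701
φ₂ = asin(0.903701) = 1.128335 rad = 64.649°.
Then Δλ = atan2(0.364410, 0.201733) = 1.065202 rad, from sin θ sin δ cos φ₁ over cos δ − sin φ₁ sin φ₂.
λ₂ = 20.167° + 61.032° = 81.199°.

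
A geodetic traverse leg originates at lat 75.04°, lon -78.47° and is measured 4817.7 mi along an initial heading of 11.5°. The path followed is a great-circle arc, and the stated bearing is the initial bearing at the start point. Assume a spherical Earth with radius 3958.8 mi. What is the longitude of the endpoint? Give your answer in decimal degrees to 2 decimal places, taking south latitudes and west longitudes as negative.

The arc subtends δ = 4817.7/3958.8 = 1.216960 rad at the centre.
With φ₁ = 75.04° = 1.309695 rad and θ = 11.5° = 0.200713 rad:
Applying the spherical law of cosines for sides, sin φ₂ = sin φ₁ cos δ + cos φ₁ sin δ cos θ = 0.572047, so φ₂ = 34.89°.
For the longitude increment, Δλ = atan2( sin θ sin δ cos φ₁, cos δ − sin φ₁ sin φ₂ ) = atan2(0.048277, -0.206158) = 166.82°.
λ₂ = -78.47° + 166.82° = 88.35°.

longitude 88.35°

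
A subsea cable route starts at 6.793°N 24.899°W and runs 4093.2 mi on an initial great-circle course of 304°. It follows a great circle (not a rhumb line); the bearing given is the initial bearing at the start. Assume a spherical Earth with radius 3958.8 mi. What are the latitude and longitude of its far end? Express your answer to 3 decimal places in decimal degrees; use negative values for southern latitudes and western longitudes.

latitude 32.524°, longitude -82.563°

The arc subtends δ = 4093.2/3958.8 = 1.033950 rad at the centre.
Converting: φ₁ = 0.118560 rad, θ = 5.305801 rad.
Destination latitude: φ₂ = arcsin( sin φ₁ cos δ + cos φ₁ sin δ cos θ ) = arcsin(0.537649) = 32.524°.
For the longitude increment, Δλ = atan2( sin θ sin δ cos φ₁, cos δ − sin φ₁ sin φ₂ ) = atan2(-0.707412, 0.447834) = -57.664°.
Hence λ₂ = -24.899° + -57.664° = -82.563°.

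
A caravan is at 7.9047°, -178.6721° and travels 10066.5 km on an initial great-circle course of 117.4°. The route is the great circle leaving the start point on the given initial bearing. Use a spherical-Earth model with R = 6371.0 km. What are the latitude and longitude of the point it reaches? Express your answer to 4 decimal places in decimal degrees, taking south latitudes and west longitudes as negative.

Angular distance δ = d/R = 10066.5 / 6371 = 1.580050 rad.
Converting: φ₁ = 0.137963 rad, θ = 2.049017 rad.
Destination latitude: φ₂ = arcsin( sin φ₁ cos δ + cos φ₁ sin δ cos θ ) = arcsin(-0.457080) = -27.1989°.
For the longitude increment, Δλ = atan2( sin θ sin δ cos φ₁, cos δ − sin φ₁ sin φ₂ ) = atan2(0.879342, 0.053607) = 86.5114°.
λ₂ = -178.6721° + 86.5114° = -92.1607°.

latitude -27.1989°, longitude -92.1607°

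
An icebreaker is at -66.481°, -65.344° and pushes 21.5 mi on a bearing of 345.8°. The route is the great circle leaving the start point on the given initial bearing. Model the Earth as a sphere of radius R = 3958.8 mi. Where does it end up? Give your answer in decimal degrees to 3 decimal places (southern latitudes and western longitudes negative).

latitude -66.179°, longitude -65.533°

Angular distance δ = d/R = 21.5 / 3958.8 = 0.005431 rad.
Converting: φ₁ = -1.160312 rad, θ = 6.035349 rad.
Destination latitude: φ₂ = arcsin( sin φ₁ cos δ + cos φ₁ sin δ cos θ ) = arcsin(-0.914813) = -66.179°.
Δλ = atan2( sin θ sin δ cos φ₁ , cos δ − sin φ₁ sin φ₂ ) = atan2(-0.000532, 0.161168) = -0.003299 rad = -0.189°.
λ₂ = λ₁ + Δλ = -65.533°.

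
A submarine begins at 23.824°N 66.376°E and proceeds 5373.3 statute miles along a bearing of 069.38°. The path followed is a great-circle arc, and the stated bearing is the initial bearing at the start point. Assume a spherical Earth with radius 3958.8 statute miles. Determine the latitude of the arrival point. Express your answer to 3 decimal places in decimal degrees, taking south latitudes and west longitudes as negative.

latitude 23.605°

Central angle δ = d/R = 1.357305 rad.
With φ₁ = 23.824° = 0.415807 rad and θ = 69.38° = 1.210909 rad:
sin φ₂ = sin φ₁ cos δ + cos φ₁ sin δ cos θ = (0.403929)(0.211873) + (0.914791)(0.977297)(0.352168) = 0.400428
φ₂ = asin(0.400428) = 0.411984 rad = 23.605°.
Δλ = atan2( sin θ sin δ cos φ₁ , cos δ − sin φ₁ sin φ₂ ) = atan2(0.836748, 0.050129) = 1.510959 rad = 86.572°.
λ₂ = 66.376° + 86.572° = 152.948°.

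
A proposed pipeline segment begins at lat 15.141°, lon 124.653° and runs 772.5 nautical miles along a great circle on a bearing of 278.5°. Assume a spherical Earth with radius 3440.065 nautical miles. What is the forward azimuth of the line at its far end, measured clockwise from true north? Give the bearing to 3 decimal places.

final bearing 274.846°

The arc subtends δ = 772.5/3440.065 = 0.224560 rad at the centre.
Start latitude φ₁ = 0.264260 rad; initial bearing θ = 4.860742 rad.
Applying the spherical law of cosines for sides, sin φ₂ = sin φ₁ cos δ + cos φ₁ sin δ cos θ = 0.286408, so φ₂ = 16.643°.
Δλ = atan2( sin θ sin δ cos φ₁ , cos δ − sin φ₁ sin φ₂ ) = atan2(-0.212586, 0.900084) = -0.231934 rad = -13.289°.
λ₂ = λ₁ + Δλ = 111.364°.
The forward bearing on arrival equals the back-azimuth from the destination plus 180°.
Back-azimuth from P₂ (16.643°, 111.364°) to P₁ (15.141°, 124.653°), with Δλ' = λ₁ − λ₂ = 13.289°: atan2( sin Δλ' cos φ₁ , cos φ₂ sin φ₁ − sin φ₂ cos φ₁ cos Δλ' ) = 94.846°.
Final bearing = (94.846° + 180°) mod 360° = 274.846°.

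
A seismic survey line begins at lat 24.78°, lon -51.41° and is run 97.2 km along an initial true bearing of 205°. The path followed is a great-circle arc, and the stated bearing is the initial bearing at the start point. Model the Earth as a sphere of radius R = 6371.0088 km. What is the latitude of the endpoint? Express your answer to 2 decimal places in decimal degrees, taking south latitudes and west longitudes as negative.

The arc subtends δ = 97.2/6371.0088 = 0.015257 rad at the centre.
With φ₁ = 24.78° = 0.432493 rad and θ = 205° = 3.577925 rad:
Applying the spherical law of cosines for sides, sin φ₂ = sin φ₁ cos δ + cos φ₁ sin δ cos θ = 0.406533, so φ₂ = 23.99°.
Δλ = atan2( sin θ sin δ cos φ₁ , cos δ − sin φ₁ sin φ₂ ) = atan2(-0.005854, 0.829491) = -0.007057 rad = -0.40°.
λ₂ = -51.41° + -0.40° = -51.81°.

latitude 23.99°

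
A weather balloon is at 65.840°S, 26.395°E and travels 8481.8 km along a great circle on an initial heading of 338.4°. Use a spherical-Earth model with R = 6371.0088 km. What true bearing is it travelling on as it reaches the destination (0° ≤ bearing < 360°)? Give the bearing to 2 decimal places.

final bearing 351.23°

The arc subtends δ = 8481.8/6371.0088 = 1.331312 rad at the centre.
Start latitude φ₁ = -1.149125 rad; initial bearing θ = 5.906194 rad.
Destination latitude: φ₂ = arcsin( sin φ₁ cos δ + cos φ₁ sin δ cos θ ) = arcsin(0.153260) = 8.816°.
Then Δλ = atan2(-0.146368, 0.377037) = -0.370299 rad, from sin θ sin δ cos φ₁ over cos δ − sin φ₁ sin φ₂.
Hence λ₂ = 26.395° + -21.217° = 5.178°.
The forward bearing on arrival equals the back-azimuth from the destination plus 180°.
Back-azimuth from P₂ (8.82°, 5.18°) to P₁ (-65.84°, 26.39°), with Δλ' = λ₁ − λ₂ = 21.22°: atan2( sin Δλ' cos φ₁ , cos φ₂ sin φ₁ − sin φ₂ cos φ₁ cos Δλ' ) = 171.23°.
Final bearing = (171.23° + 180°) mod 360° = 351.23°.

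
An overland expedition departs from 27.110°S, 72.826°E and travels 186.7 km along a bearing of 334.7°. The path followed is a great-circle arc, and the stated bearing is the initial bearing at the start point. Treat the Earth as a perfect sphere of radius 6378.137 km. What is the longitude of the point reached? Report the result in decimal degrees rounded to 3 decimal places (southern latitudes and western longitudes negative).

longitude 72.031°

Central angle δ = d/R = 0.029272 rad.
With φ₁ = -27.110° = -0.473159 rad and θ = 334.7° = 5.841617 rad:
Destination latitude: φ₂ = arcsin( sin φ₁ cos δ + cos φ₁ sin δ cos θ ) = arcsin(-0.431952) = -25.591°.
For the longitude increment, Δλ = atan2( sin θ sin δ cos φ₁, cos δ − sin φ₁ sin φ₂ ) = atan2(-0.011134, 0.802731) = -0.795°.
Hence λ₂ = 72.826° + -0.795° = 72.031°.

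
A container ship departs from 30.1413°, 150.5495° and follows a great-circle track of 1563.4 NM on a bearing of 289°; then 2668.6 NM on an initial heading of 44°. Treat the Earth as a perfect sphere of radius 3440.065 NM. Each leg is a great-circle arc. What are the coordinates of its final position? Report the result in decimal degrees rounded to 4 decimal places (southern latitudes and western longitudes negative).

Apply the spherical direct solution leg by leg, carrying full precision between legs.
Leg 1: from (30.1413°, 150.5495°), δ = 1563.4/3440.065 = 0.454468 rad, θ = 289° → φ = 35.0828°, λ = 120.0708°.
Leg 2: from (35.0828°, 120.0708°), δ = 2668.6/3440.065 = 0.775741 rad, θ = 44° → φ = 55.3382°, λ = 178.8627°.

latitude 55.3382°, longitude 178.8627°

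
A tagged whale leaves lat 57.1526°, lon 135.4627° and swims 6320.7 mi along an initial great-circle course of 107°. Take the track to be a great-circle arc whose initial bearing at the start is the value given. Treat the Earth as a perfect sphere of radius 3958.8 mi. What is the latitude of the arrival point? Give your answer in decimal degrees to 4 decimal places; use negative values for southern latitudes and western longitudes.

latitude -10.3828°

Central angle δ = d/R = 1.596620 rad.
With φ₁ = 57.1526° = 0.997501 rad and θ = 107° = 1.867502 rad:
Applying the spherical law of cosines for sides, sin φ₂ = sin φ₁ cos δ + cos φ₁ sin δ cos θ = -0.180223, so φ₂ = -10.3828°.
Δλ = atan2( sin θ sin δ cos φ₁ , cos δ − sin φ₁ sin φ₂ ) = atan2(0.518530, 0.125588) = 1.333172 rad = 76.3852°.
λ₂ = 135.4627° + 76.3852° = 211.8479°, normalized to (−180°, 180°] → -148.1521°.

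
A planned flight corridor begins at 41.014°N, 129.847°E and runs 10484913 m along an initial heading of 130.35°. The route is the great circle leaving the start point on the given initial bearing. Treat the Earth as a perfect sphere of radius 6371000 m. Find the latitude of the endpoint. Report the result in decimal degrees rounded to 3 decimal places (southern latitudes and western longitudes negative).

latitude -32.432°

The arc subtends δ = 10484913/6371000 = 1.645725 rad at the centre.
Start latitude φ₁ = 0.715829 rad; initial bearing θ = 2.275037 rad.
Applying the spherical law of cosines for sides, sin φ₂ = sin φ₁ cos δ + cos φ₁ sin δ cos θ = -0.536291, so φ₂ = -32.432°.
For the longitude increment, Δλ = atan2( sin θ sin δ cos φ₁, cos δ − sin φ₁ sin φ₂ ) = atan2(0.573431, 0.277079) = 64.210°.
λ₂ = 129.847° + 64.210° = 194.057°, normalized to (−180°, 180°] → -165.943°.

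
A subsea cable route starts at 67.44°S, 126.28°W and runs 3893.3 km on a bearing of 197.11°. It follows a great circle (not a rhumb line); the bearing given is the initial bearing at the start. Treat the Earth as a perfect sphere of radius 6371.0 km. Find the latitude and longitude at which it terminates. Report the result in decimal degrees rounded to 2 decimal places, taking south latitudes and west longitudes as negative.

Central angle δ = d/R = 0.611097 rad.
Start latitude φ₁ = -1.177050 rad; initial bearing θ = 3.440218 rad.
sin φ₂ = sin φ₁ cos δ + cos φ₁ sin δ cos θ = (-0.923478)(0.819019) + (0.383651)(0.573766)(-0.955742) = -0.966730
φ₂ = asin(-0.966730) = -1.312121 rad = -75.18°.
Δλ = atan2( sin θ sin δ cos φ₁ , cos δ − sin φ₁ sin φ₂ ) = atan2(-0.064763, -0.073735) = -2.420887 rad = -138.71°.
λ₂ = -126.28° + -138.71° = -264.99°, normalized to (−180°, 180°] → 95.01°.

latitude -75.18°, longitude 95.01°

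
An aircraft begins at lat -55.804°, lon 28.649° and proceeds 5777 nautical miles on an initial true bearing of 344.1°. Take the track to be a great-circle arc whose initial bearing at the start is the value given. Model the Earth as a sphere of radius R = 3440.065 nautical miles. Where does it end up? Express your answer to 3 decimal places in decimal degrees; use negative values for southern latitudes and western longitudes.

latitude 38.824°, longitude 8.187°

The arc subtends δ = 5777/3440.065 = 1.679329 rad at the centre.
With φ₁ = -55.804° = -0.973964 rad and θ = 344.1° = 6.005678 rad:
Applying the spherical law of cosines for sides, sin φ₂ = sin φ₁ cos δ + cos φ₁ sin δ cos θ = 0.626936, so φ₂ = 38.824°.
Δλ = atan2( sin θ sin δ cos φ₁ , cos δ − sin φ₁ sin φ₂ ) = atan2(-0.153066, 0.410232) = -0.357122 rad = -20.462°.
λ₂ = 28.649° + -20.462° = 8.187°.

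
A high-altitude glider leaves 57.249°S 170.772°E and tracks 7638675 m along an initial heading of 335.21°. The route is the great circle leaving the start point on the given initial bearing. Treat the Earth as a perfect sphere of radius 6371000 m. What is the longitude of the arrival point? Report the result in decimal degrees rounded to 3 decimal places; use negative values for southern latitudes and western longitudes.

longitude 147.491°

The arc subtends δ = 7638675/6371000 = 1.198976 rad at the centre.
With φ₁ = -57.249° = -0.999184 rad and θ = 335.21° = 5.850518 rad:
Destination latitude: φ₂ = arcsin( sin φ₁ cos δ + cos φ₁ sin δ cos θ ) = arcsin(0.152020) = 8.744°.
For the longitude increment, Δλ = atan2( sin θ sin δ cos φ₁, cos δ − sin φ₁ sin φ₂ ) = atan2(-0.211333, 0.491166) = -23.281°.
λ₂ = 170.772° + -23.281° = 147.491°.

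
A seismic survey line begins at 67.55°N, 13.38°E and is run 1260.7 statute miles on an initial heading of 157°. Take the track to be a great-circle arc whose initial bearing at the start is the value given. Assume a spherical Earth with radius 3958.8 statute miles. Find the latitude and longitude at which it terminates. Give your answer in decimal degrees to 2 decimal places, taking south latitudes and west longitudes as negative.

latitude 50.15°, longitude 24.39°

Angular distance δ = d/R = 1260.7 / 3958.8 = 0.318455 rad.
Converting: φ₁ = 1.178970 rad, θ = 2.740167 rad.
sin φ₂ = sin φ₁ cos δ + cos φ₁ sin δ cos θ = (0.924213)(0.949720) + (0.381877)(0.313100)(-0.920505) = 0.767683
φ₂ = asin(0.767683) = 0.875218 rad = 50.15°.
For the longitude increment, Δλ = atan2( sin θ sin δ cos φ₁, cos δ − sin φ₁ sin φ₂ ) = atan2(0.046718, 0.240217) = 11.01°.
Hence λ₂ = 13.38° + 11.01° = 24.39°.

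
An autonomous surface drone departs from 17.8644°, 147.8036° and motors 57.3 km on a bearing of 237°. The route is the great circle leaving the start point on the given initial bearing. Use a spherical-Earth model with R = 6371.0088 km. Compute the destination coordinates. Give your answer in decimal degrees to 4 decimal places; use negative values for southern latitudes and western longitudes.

δ = 57.3/6371.0088 = 0.008994 rad (0.5153°).
Start latitude φ₁ = 0.311793 rad; initial bearing θ = 4.136430 rad.
Destination latitude: φ₂ = arcsin( sin φ₁ cos δ + cos φ₁ sin δ cos θ ) = arcsin(0.302091) = 17.5832°.
For the longitude increment, Δλ = atan2( sin θ sin δ cos φ₁, cos δ − sin φ₁ sin φ₂ ) = atan2(-0.007179, 0.907289) = -0.4534°.
λ₂ = 147.8036° + -0.4534° = 147.3502°.

latitude 17.5832°, longitude 147.3502°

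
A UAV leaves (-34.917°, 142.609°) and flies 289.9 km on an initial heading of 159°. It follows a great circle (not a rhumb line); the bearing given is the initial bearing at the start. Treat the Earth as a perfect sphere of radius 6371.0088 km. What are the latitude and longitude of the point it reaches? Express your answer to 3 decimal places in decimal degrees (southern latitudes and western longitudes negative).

δ = 289.9/6371.0088 = 0.045503 rad (2.6071°).
Start latitude φ₁ = -0.609417 rad; initial bearing θ = 2.775074 rad.
sin φ₂ = sin φ₁ cos δ + cos φ₁ sin δ cos θ = (-0.572389)(0.998965) + (0.819982)(0.045487)(-0.933580) = -0.606618
φ₂ = asin(-0.606618) = -0.651800 rad = -37.345°.
Δλ = atan2( sin θ sin δ cos φ₁ , cos δ − sin φ₁ sin φ₂ ) = atan2(0.013367, 0.651743) = 0.020506 rad = 1.175°.
λ₂ = 142.609° + 1.175° = 143.784°.

latitude -37.345°, longitude 143.784°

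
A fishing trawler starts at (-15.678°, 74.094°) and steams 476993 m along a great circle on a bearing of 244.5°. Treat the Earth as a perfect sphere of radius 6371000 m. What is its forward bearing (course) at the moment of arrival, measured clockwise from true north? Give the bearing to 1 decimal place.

final bearing 245.7°

δ = 476993/6371000 = 0.074869 rad (4.2897°).
Start latitude φ₁ = -0.273633 rad; initial bearing θ = 4.267330 rad.
sin φ₂ = sin φ₁ cos δ + cos φ₁ sin δ cos θ = (-0.270231)(0.997199) + (0.962796)(0.074799)(-0.430511) = -0.300478
φ₂ = asin(-0.300478) = -0.305193 rad = -17.486°.
Then Δλ = atan2(-0.065001, 0.916000) = -0.070843 rad, from sin θ sin δ cos φ₁ over cos δ − sin φ₁ sin φ₂.
λ₂ = 74.094° + -4.059° = 70.035°.
The forward bearing on arrival equals the back-azimuth from the destination plus 180°.
Back-azimuth from P₂ (-17.5°, 70.0°) to P₁ (-15.7°, 74.1°), with Δλ' = λ₁ − λ₂ = 4.1°: atan2( sin Δλ' cos φ₁ , cos φ₂ sin φ₁ − sin φ₂ cos φ₁ cos Δλ' ) = 65.7°.
Final bearing = (65.7° + 180°) mod 360° = 245.7°.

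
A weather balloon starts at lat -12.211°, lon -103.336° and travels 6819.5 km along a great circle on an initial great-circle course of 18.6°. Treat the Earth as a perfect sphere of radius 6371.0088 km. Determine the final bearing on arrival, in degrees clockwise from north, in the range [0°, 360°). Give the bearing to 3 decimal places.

δ = 6819.5/6371.0088 = 1.070396 rad (61.3292°).
Converting: φ₁ = -0.213122 rad, θ = 0.324631 rad.
Applying the spherical law of cosines for sides, sin φ₂ = sin φ₁ cos δ + cos φ₁ sin δ cos θ = 0.711270, so φ₂ = 45.338°.
For the longitude increment, Δλ = atan2( sin θ sin δ cos φ₁, cos δ − sin φ₁ sin φ₂ ) = atan2(0.273520, 0.630220) = 23.461°.
λ₂ = λ₁ + Δλ = -79.875°.
The forward bearing on arrival equals the back-azimuth from the destination plus 180°.
Back-azimuth from P₂ (45.338°, -79.875°) to P₁ (-12.211°, -103.336°), with Δλ' = λ₁ − λ₂ = -23.461°: atan2( sin Δλ' cos φ₁ , cos φ₂ sin φ₁ − sin φ₂ cos φ₁ cos Δλ' ) = 206.327°.
Final bearing = (206.327° + 180°) mod 360° = 26.327°.

final bearing 26.327°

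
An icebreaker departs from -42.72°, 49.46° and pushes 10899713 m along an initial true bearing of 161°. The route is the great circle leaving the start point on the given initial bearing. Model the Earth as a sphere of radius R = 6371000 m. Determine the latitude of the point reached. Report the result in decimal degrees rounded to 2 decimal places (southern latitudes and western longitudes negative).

latitude -36.38°

δ = 10899713/6371000 = 1.710832 rad (98.0235°).
Converting: φ₁ = -0.745605 rad, θ = 2.809980 rad.
Destination latitude: φ₂ = arcsin( sin φ₁ cos δ + cos φ₁ sin δ cos θ ) = arcsin(-0.593159) = -36.38°.
Δλ = atan2( sin θ sin δ cos φ₁ , cos δ − sin φ₁ sin φ₂ ) = atan2(0.236846, -0.541987) = 2.729605 rad = 156.39°.
λ₂ = 49.46° + 156.39° = 205.85°, normalized to (−180°, 180°] → -154.15°.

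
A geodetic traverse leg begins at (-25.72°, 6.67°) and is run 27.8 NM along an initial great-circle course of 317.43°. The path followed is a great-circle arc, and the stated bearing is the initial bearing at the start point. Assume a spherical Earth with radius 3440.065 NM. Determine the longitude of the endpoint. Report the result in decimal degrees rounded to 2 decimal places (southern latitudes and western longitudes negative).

Angular distance δ = d/R = 27.8 / 3440.065 = 0.008081 rad.
Start latitude φ₁ = -0.448899 rad; initial bearing θ = 5.540199 rad.
Applying the spherical law of cosines for sides, sin φ₂ = sin φ₁ cos δ + cos φ₁ sin δ cos θ = -0.428598, so φ₂ = -25.38°.
Δλ = atan2( sin θ sin δ cos φ₁ , cos δ − sin φ₁ sin φ₂ ) = atan2(-0.004925, 0.813967) = -0.006051 rad = -0.35°.
λ₂ = λ₁ + Δλ = 6.32°.

longitude 6.32°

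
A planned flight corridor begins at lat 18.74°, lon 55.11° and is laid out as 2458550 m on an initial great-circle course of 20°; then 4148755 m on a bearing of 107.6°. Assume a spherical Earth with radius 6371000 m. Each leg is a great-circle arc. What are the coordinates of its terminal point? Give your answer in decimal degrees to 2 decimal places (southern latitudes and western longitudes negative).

Apply the spherical direct solution leg by leg, carrying full precision between legs.
Leg 1: from (18.74°, 55.11°), δ = 2458550/6371000 = 0.385897 rad, θ = 20° → φ = 39.24°, λ = 64.68°.
Leg 2: from (39.24°, 64.68°), δ = 4148755/6371000 = 0.651194 rad, θ = 107.6° → φ = 21.17°, λ = 102.96°.

latitude 21.17°, longitude 102.96°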